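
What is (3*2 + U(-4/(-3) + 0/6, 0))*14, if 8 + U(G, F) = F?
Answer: -28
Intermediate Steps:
U(G, F) = -8 + F
(3*2 + U(-4/(-3) + 0/6, 0))*14 = (3*2 + (-8 + 0))*14 = (6 - 8)*14 = -2*14 = -28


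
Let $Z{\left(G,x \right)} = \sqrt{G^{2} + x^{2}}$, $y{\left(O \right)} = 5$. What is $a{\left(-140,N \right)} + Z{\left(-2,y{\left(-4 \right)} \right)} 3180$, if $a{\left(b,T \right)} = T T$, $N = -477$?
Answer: $227529 + 3180 \sqrt{29} \approx 2.4465 \cdot 10^{5}$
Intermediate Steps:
$a{\left(b,T \right)} = T^{2}$
$a{\left(-140,N \right)} + Z{\left(-2,y{\left(-4 \right)} \right)} 3180 = \left(-477\right)^{2} + \sqrt{\left(-2\right)^{2} + 5^{2}} \cdot 3180 = 227529 + \sqrt{4 + 25} \cdot 3180 = 227529 + \sqrt{29} \cdot 3180 = 227529 + 3180 \sqrt{29}$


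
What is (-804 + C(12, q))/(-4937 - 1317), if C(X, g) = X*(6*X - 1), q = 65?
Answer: -24/3127 ≈ -0.0076751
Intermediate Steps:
C(X, g) = X*(-1 + 6*X)
(-804 + C(12, q))/(-4937 - 1317) = (-804 + 12*(-1 + 6*12))/(-4937 - 1317) = (-804 + 12*(-1 + 72))/(-6254) = (-804 + 12*71)*(-1/6254) = (-804 + 852)*(-1/6254) = 48*(-1/6254) = -24/3127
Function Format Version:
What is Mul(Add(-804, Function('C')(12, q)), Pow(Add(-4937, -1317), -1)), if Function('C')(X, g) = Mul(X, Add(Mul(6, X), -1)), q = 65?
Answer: Rational(-24, 3127) ≈ -0.0076751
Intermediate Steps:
Function('C')(X, g) = Mul(X, Add(-1, Mul(6, X)))
Mul(Add(-804, Function('C')(12, q)), Pow(Add(-4937, -1317), -1)) = Mul(Add(-804, Mul(12, Add(-1, Mul(6, 12)))), Pow(Add(-4937, -1317), -1)) = Mul(Add(-804, Mul(12, Add(-1, 72))), Pow(-6254, -1)) = Mul(Add(-804, Mul(12, 71)), Rational(-1, 6254)) = Mul(Add(-804, 852), Rational(-1, 6254)) = Mul(48, Rational(-1, 6254)) = Rational(-24, 3127)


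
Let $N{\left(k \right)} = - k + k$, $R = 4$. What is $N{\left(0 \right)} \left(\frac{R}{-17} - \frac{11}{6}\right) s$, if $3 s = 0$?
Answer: $0$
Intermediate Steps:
$s = 0$ ($s = \frac{1}{3} \cdot 0 = 0$)
$N{\left(k \right)} = 0$
$N{\left(0 \right)} \left(\frac{R}{-17} - \frac{11}{6}\right) s = 0 \left(\frac{4}{-17} - \frac{11}{6}\right) 0 = 0 \left(4 \left(- \frac{1}{17}\right) - \frac{11}{6}\right) 0 = 0 \left(- \frac{4}{17} - \frac{11}{6}\right) 0 = 0 \left(- \frac{211}{102}\right) 0 = 0 \cdot 0 = 0$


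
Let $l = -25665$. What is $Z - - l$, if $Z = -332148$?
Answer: $-357813$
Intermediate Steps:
$Z - - l = -332148 - \left(-1\right) \left(-25665\right) = -332148 - 25665 = -357813$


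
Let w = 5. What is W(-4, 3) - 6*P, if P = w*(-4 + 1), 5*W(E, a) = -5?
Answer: 89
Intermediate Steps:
W(E, a) = -1 (W(E, a) = (1/5)*(-5) = -1)
P = -15 (P = 5*(-4 + 1) = 5*(-3) = -15)
W(-4, 3) - 6*P = -1 - 6*(-15) = -1 + 90 = 89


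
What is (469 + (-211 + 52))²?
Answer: 96100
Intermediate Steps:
(469 + (-211 + 52))² = (469 - 159)² = 310² = 96100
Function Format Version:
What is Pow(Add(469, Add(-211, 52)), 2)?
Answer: 96100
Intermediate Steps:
Pow(Add(469, Add(-211, 52)), 2) = Pow(Add(469, -159), 2) = Pow(310, 2) = 96100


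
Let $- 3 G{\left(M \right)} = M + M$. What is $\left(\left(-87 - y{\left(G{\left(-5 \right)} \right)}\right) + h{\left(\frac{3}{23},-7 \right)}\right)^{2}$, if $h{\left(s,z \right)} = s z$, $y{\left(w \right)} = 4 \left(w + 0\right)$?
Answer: $\frac{48804196}{4761} \approx 10251.0$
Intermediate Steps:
$G{\left(M \right)} = - \frac{2 M}{3}$ ($G{\left(M \right)} = - \frac{M + M}{3} = - \frac{2 M}{3}$)
$y{\left(w \right)} = 4 w$
$\left(\left(-87 - y{\left(G{\left(-5 \right)} \right)}\right) + h{\left(\frac{3}{23},-7 \right)}\right)^{2} = \left(\left(-87 - 4 \left(\left(- \frac{2}{3}\right) \left(-5\right)\right)\right) + \frac{3}{23} \left(-7\right)\right)^{2} = \left(\left(-87 - 4 \cdot \frac{10}{3}\right) + 3 \cdot \frac{1}{23} \left(-7\right)\right)^{2} = \left(\left(-87 - \frac{40}{3}\right) + \frac{3}{23} \left(-7\right)\right)^{2} = \left(\left(-87 - \frac{40}{3}\right) - \frac{21}{23}\right)^{2} = \left(- \frac{301}{3} - \frac{21}{23}\right)^{2} = \left(- \frac{6986}{69}\right)^{2} = \frac{48804196}{4761}$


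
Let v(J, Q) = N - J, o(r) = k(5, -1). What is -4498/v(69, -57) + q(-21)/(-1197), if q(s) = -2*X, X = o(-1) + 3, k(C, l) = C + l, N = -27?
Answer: 128225/2736 ≈ 46.866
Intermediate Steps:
o(r) = 4 (o(r) = 5 - 1 = 4)
v(J, Q) = -27 - J
X = 7 (X = 4 + 3 = 7)
q(s) = -14 (q(s) = -2*7 = -14)
-4498/v(69, -57) + q(-21)/(-1197) = -4498/(-27 - 1*69) - 14/(-1197) = -4498/(-27 - 69) - 14*(-1/1197) = -4498/(-96) + 2/171 = -4498*(-1/96) + 2/171 = 2249/48 + 2/171 = 128225/2736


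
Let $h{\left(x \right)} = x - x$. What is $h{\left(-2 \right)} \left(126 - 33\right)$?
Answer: $0$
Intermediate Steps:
$h{\left(x \right)} = 0$
$h{\left(-2 \right)} \left(126 - 33\right) = 0 \left(126 - 33\right) = 0 \cdot 93 = 0$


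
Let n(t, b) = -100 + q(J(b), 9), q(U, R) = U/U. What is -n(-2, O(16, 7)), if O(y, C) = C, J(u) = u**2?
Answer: 99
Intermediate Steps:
q(U, R) = 1
n(t, b) = -99 (n(t, b) = -100 + 1 = -99)
-n(-2, O(16, 7)) = -1*(-99) = 99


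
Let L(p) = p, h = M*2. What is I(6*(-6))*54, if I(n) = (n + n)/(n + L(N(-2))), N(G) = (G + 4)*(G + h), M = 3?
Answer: 972/7 ≈ 138.86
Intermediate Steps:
h = 6 (h = 3*2 = 6)
N(G) = (4 + G)*(6 + G) (N(G) = (G + 4)*(G + 6) = (4 + G)*(6 + G))
I(n) = 2*n/(8 + n) (I(n) = (n + n)/(n + (24 + (-2)**2 + 10*(-2))) = (2*n)/(n + (24 + 4 - 20)) = (2*n)/(n + 8) = (2*n)/(8 + n) = 2*n/(8 + n))
I(6*(-6))*54 = (2*(6*(-6))/(8 + 6*(-6)))*54 = (2*(-36)/(8 - 36))*54 = (2*(-36)/(-28))*54 = (2*(-36)*(-1/28))*54 = (18/7)*54 = 972/7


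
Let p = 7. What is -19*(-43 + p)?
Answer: 684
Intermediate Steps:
-19*(-43 + p) = -19*(-43 + 7) = -19*(-36) = 684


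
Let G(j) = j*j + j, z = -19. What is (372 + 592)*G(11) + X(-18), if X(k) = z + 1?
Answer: 127230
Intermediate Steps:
G(j) = j + j² (G(j) = j² + j = j + j²)
X(k) = -18 (X(k) = -19 + 1 = -18)
(372 + 592)*G(11) + X(-18) = (372 + 592)*(11*(1 + 11)) - 18 = 964*(11*12) - 18 = 964*132 - 18 = 127248 - 18 = 127230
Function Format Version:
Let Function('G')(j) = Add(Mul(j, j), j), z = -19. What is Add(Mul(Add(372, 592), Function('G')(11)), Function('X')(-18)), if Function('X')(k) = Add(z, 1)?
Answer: 127230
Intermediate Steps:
Function('G')(j) = Add(j, Pow(j, 2)) (Function('G')(j) = Add(Pow(j, 2), j) = Add(j, Pow(j, 2)))
Function('X')(k) = -18 (Function('X')(k) = Add(-19, 1) = -18)
Add(Mul(Add(372, 592), Function('G')(11)), Function('X')(-18)) = Add(Mul(Add(372, 592), Mul(11, Add(1, 11))), -18) = Add(Mul(964, Mul(11, 12)), -18) = Add(Mul(964, 132), -18) = Add(127248, -18) = 127230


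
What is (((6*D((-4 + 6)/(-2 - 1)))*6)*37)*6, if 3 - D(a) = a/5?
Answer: 125208/5 ≈ 25042.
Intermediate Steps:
D(a) = 3 - a/5
(((6*D((-4 + 6)/(-2 - 1)))*6)*37)*6 = (((6*(3 - (-4 + 6)/(5*(-2 - 1))))*6)*37)*6 = (((6*(3 - 2/(5*(-3))))*6)*37)*6 = (((6*(3 - 2*(-1)/(5*3)))*6)*37)*6 = (((6*(3 - ⅕*(-⅔)))*6)*37)*6 = (((6*(3 + 2/15))*6)*37)*6 = (((6*(47/15))*6)*37)*6 = (((94/5)*6)*37)*6 = ((564/5)*37)*6 = (20868/5)*6 = 125208/5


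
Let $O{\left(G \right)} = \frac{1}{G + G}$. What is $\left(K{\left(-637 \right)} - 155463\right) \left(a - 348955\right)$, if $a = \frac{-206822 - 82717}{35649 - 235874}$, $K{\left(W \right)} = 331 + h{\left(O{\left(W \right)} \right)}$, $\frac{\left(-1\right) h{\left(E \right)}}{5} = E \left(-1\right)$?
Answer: $\frac{6904413022166175564}{127543325} \approx 5.4134 \cdot 10^{10}$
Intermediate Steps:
$O{\left(G \right)} = \frac{1}{2 G}$
$h{\left(E \right)} = 5 E$ ($h{\left(E \right)} = - 5 E \left(-1\right) = - 5 \left(- E\right) = 5 E$)
$K{\left(W \right)} = 331 + \frac{5}{2 W}$ ($K{\left(W \right)} = 331 + 5 \frac{1}{2 W} = 331 + \frac{5}{2 W}$)
$a = \frac{289539}{200225}$ ($a = - \frac{289539}{-200225} = \left(-289539\right) \left(- \frac{1}{200225}\right) = \frac{289539}{200225} \approx 1.4461$)
$\left(K{\left(-637 \right)} - 155463\right) \left(a - 348955\right) = \left(\left(331 + \frac{5}{2 \left(-637\right)}\right) - 155463\right) \left(\frac{289539}{200225} - 348955\right) = \left(\left(331 + \frac{5}{2} \left(- \frac{1}{637}\right)\right) - 155463\right) \left(- \frac{69869225336}{200225}\right) = \left(\left(331 - \frac{5}{1274}\right) - 155463\right) \left(- \frac{69869225336}{200225}\right) = \left(\frac{421689}{1274} - 155463\right) \left(- \frac{69869225336}{200225}\right) = \left(- \frac{197638173}{1274}\right) \left(- \frac{69869225336}{200225}\right) = \frac{6904413022166175564}{127543325}$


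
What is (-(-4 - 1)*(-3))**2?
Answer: 225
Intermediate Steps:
(-(-4 - 1)*(-3))**2 = (-1*(-5)*(-3))**2 = (5*(-3))**2 = (-15)**2 = 225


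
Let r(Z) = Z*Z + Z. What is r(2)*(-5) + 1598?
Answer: 1568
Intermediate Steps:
r(Z) = Z + Z² (r(Z) = Z² + Z = Z + Z²)
r(2)*(-5) + 1598 = (2*(1 + 2))*(-5) + 1598 = (2*3)*(-5) + 1598 = 6*(-5) + 1598 = -30 + 1598 = 1568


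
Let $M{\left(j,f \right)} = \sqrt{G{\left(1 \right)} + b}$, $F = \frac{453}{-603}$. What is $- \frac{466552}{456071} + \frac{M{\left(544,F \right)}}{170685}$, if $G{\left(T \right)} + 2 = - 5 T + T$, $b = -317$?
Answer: $- \frac{466552}{456071} + \frac{i \sqrt{323}}{170685} \approx -1.023 + 0.00010529 i$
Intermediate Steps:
$F = - \frac{151}{201}$ ($F = 453 \left(- \frac{1}{603}\right) = - \frac{151}{201} \approx -0.75124$)
$G{\left(T \right)} = -2 - 4 T$ ($G{\left(T \right)} = -2 + \left(- 5 T + T\right) = -2 - 4 T$)
$M{\left(j,f \right)} = i \sqrt{323}$ ($M{\left(j,f \right)} = \sqrt{\left(-2 - 4\right) - 317} = \sqrt{-6 - 317} = \sqrt{-323} = i \sqrt{323}$)
$- \frac{466552}{456071} + \frac{M{\left(544,F \right)}}{170685} = - \frac{466552}{456071} + \frac{i \sqrt{323}}{170685}$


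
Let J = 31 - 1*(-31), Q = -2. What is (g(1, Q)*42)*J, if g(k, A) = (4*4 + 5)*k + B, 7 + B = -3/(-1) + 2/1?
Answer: 49476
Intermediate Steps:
B = -2 (B = -7 + (-3/(-1) + 2/1) = -7 + (-3*(-1) + 2*1) = -7 + (3 + 2) = -7 + 5 = -2)
g(k, A) = -2 + 21*k (g(k, A) = (4*4 + 5)*k - 2 = (16 + 5)*k - 2 = 21*k - 2 = -2 + 21*k)
J = 62 (J = 31 + 31 = 62)
(g(1, Q)*42)*J = ((-2 + 21*1)*42)*62 = ((-2 + 21)*42)*62 = (19*42)*62 = 798*62 = 49476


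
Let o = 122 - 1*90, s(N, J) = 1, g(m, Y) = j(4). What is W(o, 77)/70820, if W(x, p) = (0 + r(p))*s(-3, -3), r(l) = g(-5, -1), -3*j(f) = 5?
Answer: -1/42492 ≈ -2.3534e-5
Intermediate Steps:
j(f) = -5/3 (j(f) = -1/3*5 = -5/3)
g(m, Y) = -5/3
r(l) = -5/3
o = 32 (o = 122 - 90 = 32)
W(x, p) = -5/3 (W(x, p) = (0 - 5/3)*1 = -5/3*1 = -5/3)
W(o, 77)/70820 = -5/3/70820 = -5/3*1/70820 = -1/42492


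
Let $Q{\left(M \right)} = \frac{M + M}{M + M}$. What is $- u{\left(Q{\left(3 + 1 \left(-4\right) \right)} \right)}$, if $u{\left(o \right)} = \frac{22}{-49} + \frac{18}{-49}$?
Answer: $\frac{40}{49} \approx 0.81633$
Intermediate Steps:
$Q{\left(M \right)} = 1$ ($Q{\left(M \right)} = \frac{2 M}{2 M} = 2 M \frac{1}{2 M} = 1$)
$u{\left(o \right)} = - \frac{40}{49}$ ($u{\left(o \right)} = 22 \left(- \frac{1}{49}\right) + 18 \left(- \frac{1}{49}\right) = - \frac{22}{49} - \frac{18}{49} = - \frac{40}{49}$)
$- u{\left(Q{\left(3 + 1 \left(-4\right) \right)} \right)} = \left(-1\right) \left(- \frac{40}{49}\right) = \frac{40}{49}$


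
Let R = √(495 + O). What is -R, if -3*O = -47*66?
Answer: -√1529 ≈ -39.102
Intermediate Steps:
O = 1034 (O = -(-47)*66/3 = -⅓*(-3102) = 1034)
R = √1529 (R = √(495 + 1034) = √1529 ≈ 39.102)
-R = -√1529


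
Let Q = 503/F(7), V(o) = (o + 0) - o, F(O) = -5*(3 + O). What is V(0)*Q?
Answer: 0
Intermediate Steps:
F(O) = -15 - 5*O
V(o) = 0 (V(o) = o - o = 0)
Q = -503/50 (Q = 503/(-15 - 5*7) = 503/(-15 - 35) = 503/(-50) = 503*(-1/50) = -503/50 ≈ -10.060)
V(0)*Q = 0*(-503/50) = 0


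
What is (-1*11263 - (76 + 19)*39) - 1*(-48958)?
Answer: 33990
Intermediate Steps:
(-1*11263 - (76 + 19)*39) - 1*(-48958) = (-11263 - 95*39) + 48958 = (-11263 - 1*3705) + 48958 = (-11263 - 3705) + 48958 = -14968 + 48958 = 33990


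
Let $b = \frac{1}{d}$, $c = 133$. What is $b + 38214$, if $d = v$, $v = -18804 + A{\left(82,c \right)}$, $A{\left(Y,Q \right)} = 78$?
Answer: $\frac{715595363}{18726} \approx 38214.0$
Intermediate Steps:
$v = -18726$ ($v = -18804 + 78 = -18726$)
$d = -18726$
$b = - \frac{1}{18726}$ ($b = \frac{1}{-18726} = - \frac{1}{18726} \approx -5.3402 \cdot 10^{-5}$)
$b + 38214 = - \frac{1}{18726} + 38214 = \frac{715595363}{18726}$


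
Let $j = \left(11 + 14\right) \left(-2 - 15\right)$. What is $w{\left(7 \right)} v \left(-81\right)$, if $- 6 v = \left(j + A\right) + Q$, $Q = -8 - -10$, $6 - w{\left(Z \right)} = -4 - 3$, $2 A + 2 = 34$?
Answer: $- \frac{142857}{2} \approx -71429.0$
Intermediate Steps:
$A = 16$ ($A = -1 + \frac{1}{2} \cdot 34 = -1 + 17 = 16$)
$j = -425$ ($j = 25 \left(-17\right) = -425$)
$w{\left(Z \right)} = 13$ ($w{\left(Z \right)} = 6 - \left(-4 - 3\right) = 6 - -7 = 6 + 7 = 13$)
$Q = 2$ ($Q = -8 + 10 = 2$)
$v = \frac{407}{6}$ ($v = - \frac{\left(-425 + 16\right) + 2}{6} = - \frac{-409 + 2}{6} = \left(- \frac{1}{6}\right) \left(-407\right) = \frac{407}{6} \approx 67.833$)
$w{\left(7 \right)} v \left(-81\right) = 13 \cdot \frac{407}{6} \left(-81\right) = \frac{5291}{6} \left(-81\right) = - \frac{142857}{2}$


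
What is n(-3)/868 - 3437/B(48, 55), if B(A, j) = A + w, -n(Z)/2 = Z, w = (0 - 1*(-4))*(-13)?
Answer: 745835/868 ≈ 859.26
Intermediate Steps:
w = -52 (w = (0 + 4)*(-13) = 4*(-13) = -52)
n(Z) = -2*Z
B(A, j) = -52 + A (B(A, j) = A - 52 = -52 + A)
n(-3)/868 - 3437/B(48, 55) = -2*(-3)/868 - 3437/(-52 + 48) = 6*(1/868) - 3437/(-4) = 3/434 - 3437*(-¼) = 3/434 + 3437/4 = 745835/868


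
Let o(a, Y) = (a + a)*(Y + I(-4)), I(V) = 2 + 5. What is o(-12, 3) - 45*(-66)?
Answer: 2730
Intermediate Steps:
I(V) = 7
o(a, Y) = 2*a*(7 + Y) (o(a, Y) = (a + a)*(Y + 7) = (2*a)*(7 + Y) = 2*a*(7 + Y))
o(-12, 3) - 45*(-66) = 2*(-12)*(7 + 3) - 45*(-66) = 2*(-12)*10 + 2970 = -240 + 2970 = 2730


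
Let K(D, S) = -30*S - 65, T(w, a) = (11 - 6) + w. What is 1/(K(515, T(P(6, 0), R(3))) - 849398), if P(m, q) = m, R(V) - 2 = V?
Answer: -1/849793 ≈ -1.1768e-6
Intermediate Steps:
R(V) = 2 + V
T(w, a) = 5 + w
K(D, S) = -65 - 30*S
1/(K(515, T(P(6, 0), R(3))) - 849398) = 1/((-65 - 30*(5 + 6)) - 849398) = 1/((-65 - 30*11) - 849398) = 1/((-65 - 330) - 849398) = 1/(-395 - 849398) = 1/(-849793) = -1/849793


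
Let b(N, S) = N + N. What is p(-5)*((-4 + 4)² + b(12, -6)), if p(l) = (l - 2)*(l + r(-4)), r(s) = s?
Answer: 1512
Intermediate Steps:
b(N, S) = 2*N
p(l) = (-4 + l)*(-2 + l) (p(l) = (l - 2)*(l - 4) = (-2 + l)*(-4 + l) = (-4 + l)*(-2 + l))
p(-5)*((-4 + 4)² + b(12, -6)) = (8 + (-5)² - 6*(-5))*((-4 + 4)² + 2*12) = (8 + 25 + 30)*(0² + 24) = 63*(0 + 24) = 63*24 = 1512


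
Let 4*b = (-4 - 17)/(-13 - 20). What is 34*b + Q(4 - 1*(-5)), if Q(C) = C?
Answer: 317/22 ≈ 14.409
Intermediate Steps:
b = 7/44 (b = ((-4 - 17)/(-13 - 20))/4 = (-21/(-33))/4 = (-21*(-1/33))/4 = (1/4)*(7/11) = 7/44 ≈ 0.15909)
34*b + Q(4 - 1*(-5)) = 34*(7/44) + (4 - 1*(-5)) = 119/22 + (4 + 5) = 119/22 + 9 = 317/22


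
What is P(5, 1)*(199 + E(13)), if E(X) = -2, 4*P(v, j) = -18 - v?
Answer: -4531/4 ≈ -1132.8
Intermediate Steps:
P(v, j) = -9/2 - v/4 (P(v, j) = (-18 - v)/4 = -9/2 - v/4)
P(5, 1)*(199 + E(13)) = (-9/2 - 1/4*5)*(199 - 2) = (-9/2 - 5/4)*197 = -23/4*197 = -4531/4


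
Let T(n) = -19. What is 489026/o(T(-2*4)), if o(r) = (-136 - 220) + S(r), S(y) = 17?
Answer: -489026/339 ≈ -1442.6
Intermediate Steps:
o(r) = -339 (o(r) = (-136 - 220) + 17 = -356 + 17 = -339)
489026/o(T(-2*4)) = 489026/(-339) = 489026*(-1/339) = -489026/339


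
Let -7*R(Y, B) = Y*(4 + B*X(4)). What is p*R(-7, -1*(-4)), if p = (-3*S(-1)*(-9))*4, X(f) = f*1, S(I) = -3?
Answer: -6480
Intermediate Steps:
X(f) = f
p = -324 (p = (-3*(-3)*(-9))*4 = (9*(-9))*4 = -81*4 = -324)
R(Y, B) = -Y*(4 + 4*B)/7 (R(Y, B) = -Y*(4 + B*4)/7 = -Y*(4 + 4*B)/7)
p*R(-7, -1*(-4)) = -(-1296)*(-7)*(1 - 1*(-4))/7 = -(-1296)*(-7)*(1 + 4)/7 = -(-1296)*(-7)*5/7 = -324*20 = -6480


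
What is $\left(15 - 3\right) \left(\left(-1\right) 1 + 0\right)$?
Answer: $-12$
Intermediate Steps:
$\left(15 - 3\right) \left(\left(-1\right) 1 + 0\right) = 12 \left(-1 + 0\right) = 12 \left(-1\right) = -12$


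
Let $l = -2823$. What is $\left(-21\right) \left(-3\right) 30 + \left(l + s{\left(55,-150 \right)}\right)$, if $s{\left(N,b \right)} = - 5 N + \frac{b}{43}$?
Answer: $- \frac{52094}{43} \approx -1211.5$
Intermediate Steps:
$s{\left(N,b \right)} = - 5 N + \frac{b}{43}$ ($s{\left(N,b \right)} = - 5 N + b \frac{1}{43} = - 5 N + \frac{b}{43}$)
$\left(-21\right) \left(-3\right) 30 + \left(l + s{\left(55,-150 \right)}\right) = \left(-21\right) \left(-3\right) 30 + \left(-2823 + \left(\left(-5\right) 55 + \frac{1}{43} \left(-150\right)\right)\right) = 63 \cdot 30 - \frac{133364}{43} = 1890 - \frac{133364}{43} = - \frac{52094}{43}$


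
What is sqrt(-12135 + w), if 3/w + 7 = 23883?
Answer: I*sqrt(1729429749033)/11938 ≈ 110.16*I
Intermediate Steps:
w = 3/23876 (w = 3/(-7 + 23883) = 3/23876 ≈ 0.00012565)
sqrt(-12135 + w) = sqrt(-12135 + 3/23876) = sqrt(-289735257/23876) = I*sqrt(1729429749033)/11938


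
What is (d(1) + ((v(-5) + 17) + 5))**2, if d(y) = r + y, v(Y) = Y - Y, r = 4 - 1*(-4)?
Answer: 961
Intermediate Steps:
r = 8 (r = 4 + 4 = 8)
v(Y) = 0
d(y) = 8 + y
(d(1) + ((v(-5) + 17) + 5))**2 = ((8 + 1) + ((0 + 17) + 5))**2 = (9 + (17 + 5))**2 = (9 + 22)**2 = 31**2 = 961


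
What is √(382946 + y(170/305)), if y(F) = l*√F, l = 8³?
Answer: √(1424942066 + 31232*√2074)/61 ≈ 619.13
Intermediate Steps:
l = 512
y(F) = 512*√F
√(382946 + y(170/305)) = √(382946 + 512*√(170/305)) = √(382946 + 512*√(170*(1/305))) = √(382946 + 512*√(34/61)) = √(382946 + 512*(√2074/61)) = √(382946 + 512*√2074/61)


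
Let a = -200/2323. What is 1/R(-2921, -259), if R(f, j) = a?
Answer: -2323/200 ≈ -11.615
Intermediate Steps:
a = -200/2323 (a = -200*1/2323 = -200/2323 ≈ -0.086096)
R(f, j) = -200/2323
1/R(-2921, -259) = 1/(-200/2323) = -2323/200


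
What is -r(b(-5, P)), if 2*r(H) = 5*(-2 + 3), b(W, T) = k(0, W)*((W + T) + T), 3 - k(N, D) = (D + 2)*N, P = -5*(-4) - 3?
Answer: -5/2 ≈ -2.5000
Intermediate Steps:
P = 17 (P = 20 - 3 = 17)
k(N, D) = 3 - N*(2 + D) (k(N, D) = 3 - (D + 2)*N = 3 - (2 + D)*N = 3 - N*(2 + D))
b(W, T) = 3*W + 6*T (b(W, T) = (3 - 2*0 - 1*W*0)*((W + T) + T) = (3 + 0 + 0)*((T + W) + T) = 3*(W + 2*T) = 3*W + 6*T)
r(H) = 5/2 (r(H) = (5*(-2 + 3))/2 = (5*1)/2 = (½)*5 = 5/2)
-r(b(-5, P)) = -1*5/2 = -5/2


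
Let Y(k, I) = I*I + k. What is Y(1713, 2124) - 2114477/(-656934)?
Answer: 2964803723603/656934 ≈ 4.5131e+6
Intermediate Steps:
Y(k, I) = k + I² (Y(k, I) = I² + k = k + I²)
Y(1713, 2124) - 2114477/(-656934) = (1713 + 2124²) - 2114477/(-656934) = (1713 + 4511376) - 2114477*(-1/656934) = 4513089 + 2114477/656934 = 2964803723603/656934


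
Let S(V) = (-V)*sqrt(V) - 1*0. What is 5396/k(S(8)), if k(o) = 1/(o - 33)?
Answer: -178068 - 86336*sqrt(2) ≈ -3.0017e+5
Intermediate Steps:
S(V) = -V**(3/2) (S(V) = -V**(3/2) + 0 = -V**(3/2))
k(o) = 1/(-33 + o)
5396/k(S(8)) = 5396/(1/(-33 - 8**(3/2))) = 5396/(1/(-33 - 16*sqrt(2))) = 5396*(-33 - 16*sqrt(2)) = -178068 - 86336*sqrt(2)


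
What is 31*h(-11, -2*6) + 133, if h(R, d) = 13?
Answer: 536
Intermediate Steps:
31*h(-11, -2*6) + 133 = 31*13 + 133 = 403 + 133 = 536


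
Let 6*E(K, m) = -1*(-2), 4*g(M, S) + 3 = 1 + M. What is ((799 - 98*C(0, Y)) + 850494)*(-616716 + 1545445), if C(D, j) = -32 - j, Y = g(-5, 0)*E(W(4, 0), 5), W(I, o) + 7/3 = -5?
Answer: 4760879390399/6 ≈ 7.9348e+11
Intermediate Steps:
W(I, o) = -22/3 (W(I, o) = -7/3 - 5 = -22/3)
g(M, S) = -½ + M/4 (g(M, S) = -¾ + (1 + M)/4 = -¾ + (¼ + M/4) = -½ + M/4)
E(K, m) = ⅓ (E(K, m) = (-1*(-2))/6 = (⅙)*2 = ⅓)
Y = -7/12 (Y = (-½ + (¼)*(-5))*(⅓) = (-½ - 5/4)*(⅓) = -7/4*⅓ = -7/12 ≈ -0.58333)
((799 - 98*C(0, Y)) + 850494)*(-616716 + 1545445) = ((799 - 98*(-32 - 1*(-7/12))) + 850494)*(-616716 + 1545445) = ((799 - 98*(-32 + 7/12)) + 850494)*928729 = ((799 - 98*(-377/12)) + 850494)*928729 = ((799 + 18473/6) + 850494)*928729 = (23267/6 + 850494)*928729 = (5126231/6)*928729 = 4760879390399/6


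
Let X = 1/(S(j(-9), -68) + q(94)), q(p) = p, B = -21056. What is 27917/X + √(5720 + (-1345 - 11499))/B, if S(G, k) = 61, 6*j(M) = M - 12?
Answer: 4327135 - I*√1781/10528 ≈ 4.3271e+6 - 0.0040085*I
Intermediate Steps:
j(M) = -2 + M/6 (j(M) = (M - 12)/6 = (-12 + M)/6 = -2 + M/6)
X = 1/155 (X = 1/(61 + 94) = 1/155 ≈ 0.0064516)
27917/X + √(5720 + (-1345 - 11499))/B = 27917/(1/155) + √(5720 + (-1345 - 11499))/(-21056) = 27917*155 + √(5720 - 12844)*(-1/21056) = 4327135 + √(-7124)*(-1/21056) = 4327135 + (2*I*√1781)*(-1/21056) = 4327135 - I*√1781/10528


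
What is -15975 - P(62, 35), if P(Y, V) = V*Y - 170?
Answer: -17975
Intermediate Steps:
P(Y, V) = -170 + V*Y
-15975 - P(62, 35) = -15975 - (-170 + 35*62) = -15975 - (-170 + 2170) = -15975 - 1*2000 = -15975 - 2000 = -17975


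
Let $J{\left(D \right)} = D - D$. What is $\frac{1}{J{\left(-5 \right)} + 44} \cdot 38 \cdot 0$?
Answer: $0$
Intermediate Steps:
$J{\left(D \right)} = 0$
$\frac{1}{J{\left(-5 \right)} + 44} \cdot 38 \cdot 0 = \frac{1}{0 + 44} \cdot 38 \cdot 0 = \frac{1}{44} \cdot 38 \cdot 0 = \frac{19}{22} \cdot 0 = 0$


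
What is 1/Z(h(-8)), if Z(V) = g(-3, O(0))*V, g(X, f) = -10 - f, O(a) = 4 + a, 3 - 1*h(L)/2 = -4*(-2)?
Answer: 1/140 ≈ 0.0071429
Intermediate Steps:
h(L) = -10 (h(L) = 6 - (-8)*(-2) = 6 - 2*8 = 6 - 16 = -10)
Z(V) = -14*V (Z(V) = (-10 - (4 + 0))*V = (-10 - 1*4)*V = (-10 - 4)*V = -14*V)
1/Z(h(-8)) = 1/(-14*(-10)) = 1/140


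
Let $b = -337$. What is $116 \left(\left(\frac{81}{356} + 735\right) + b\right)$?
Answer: $\frac{4111301}{89} \approx 46194.0$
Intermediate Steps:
$116 \left(\left(\frac{81}{356} + 735\right) + b\right) = 116 \left(\left(\frac{81}{356} + 735\right) - 337\right) = 116 \left(\frac{261741}{356} - 337\right) = 116 \cdot \frac{141769}{356} = \frac{4111301}{89}$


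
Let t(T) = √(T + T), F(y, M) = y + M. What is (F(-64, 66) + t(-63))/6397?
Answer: 2/6397 + 3*I*√14/6397 ≈ 0.00031265 + 0.0017547*I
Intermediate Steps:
F(y, M) = M + y
t(T) = √2*√T (t(T) = √(2*T) = √2*√T)
(F(-64, 66) + t(-63))/6397 = ((66 - 64) + √2*√(-63))/6397 = (2 + √2*(3*I*√7))*(1/6397) = (2 + 3*I*√14)*(1/6397) = 2/6397 + 3*I*√14/6397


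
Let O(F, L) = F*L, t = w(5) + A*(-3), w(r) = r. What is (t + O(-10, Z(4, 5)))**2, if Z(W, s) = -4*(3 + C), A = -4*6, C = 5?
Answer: 157609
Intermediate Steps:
A = -24
t = 77 (t = 5 - 24*(-3) = 5 + 72 = 77)
Z(W, s) = -32 (Z(W, s) = -4*(3 + 5) = -4*8 = -32)
(t + O(-10, Z(4, 5)))**2 = (77 - 10*(-32))**2 = (77 + 320)**2 = 397**2 = 157609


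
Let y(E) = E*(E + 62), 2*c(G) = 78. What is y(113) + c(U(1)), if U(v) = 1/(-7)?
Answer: 19814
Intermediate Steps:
U(v) = -⅐
c(G) = 39 (c(G) = (½)*78 = 39)
y(E) = E*(62 + E)
y(113) + c(U(1)) = 113*(62 + 113) + 39 = 113*175 + 39 = 19775 + 39 = 19814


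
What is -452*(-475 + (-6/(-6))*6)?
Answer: 211988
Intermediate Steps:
-452*(-475 + (-6/(-6))*6) = -452*(-475 - 1/6*(-6)*6) = -452*(-475 + 1*6) = -452*(-475 + 6) = -452*(-469) = 211988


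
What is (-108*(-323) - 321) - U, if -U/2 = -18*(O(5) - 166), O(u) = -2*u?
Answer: 40899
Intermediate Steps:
U = -6336 (U = -(-36)*(-2*5 - 166) = -(-36)*(-10 - 166) = -(-36)*(-176) = -2*3168 = -6336)
(-108*(-323) - 321) - U = (-108*(-323) - 321) - 1*(-6336) = (34884 - 321) + 6336 = 34563 + 6336 = 40899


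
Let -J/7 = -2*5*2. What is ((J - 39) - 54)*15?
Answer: 705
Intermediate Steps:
J = 140 (J = -7*(-2*5)*2 = -(-70)*2 = -7*(-20) = 140)
((J - 39) - 54)*15 = ((140 - 39) - 54)*15 = (101 - 54)*15 = 47*15 = 705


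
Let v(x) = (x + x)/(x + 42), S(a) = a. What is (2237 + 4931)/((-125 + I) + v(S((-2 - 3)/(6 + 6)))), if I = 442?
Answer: 3576832/158173 ≈ 22.613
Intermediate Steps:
v(x) = 2*x/(42 + x) (v(x) = (2*x)/(42 + x) = 2*x/(42 + x))
(2237 + 4931)/((-125 + I) + v(S((-2 - 3)/(6 + 6)))) = (2237 + 4931)/((-125 + 442) + 2*((-2 - 3)/(6 + 6))/(42 + (-2 - 3)/(6 + 6))) = 7168/(317 + 2*(-5/12)/(42 - 5/12)) = 7168/(317 + 2*(-5/12)/(499/12)) = 7168/(317 + 2*(-5/12)*(12/499)) = 7168/(317 - 10/499) = 7168/(158173/499) = 7168*(499/158173) = 3576832/158173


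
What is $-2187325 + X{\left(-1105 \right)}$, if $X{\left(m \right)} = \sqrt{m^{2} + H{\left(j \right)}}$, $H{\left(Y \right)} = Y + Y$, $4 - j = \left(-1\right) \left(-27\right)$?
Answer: $-2187325 + \sqrt{1220979} \approx -2.1862 \cdot 10^{6}$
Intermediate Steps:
$j = -23$ ($j = 4 - \left(-1\right) \left(-27\right) = 4 - 27 = -23$)
$H{\left(Y \right)} = 2 Y$
$X{\left(m \right)} = \sqrt{-46 + m^{2}}$ ($X{\left(m \right)} = \sqrt{m^{2} + 2 \left(-23\right)} = \sqrt{m^{2} - 46} = \sqrt{-46 + m^{2}}$)
$-2187325 + X{\left(-1105 \right)} = -2187325 + \sqrt{-46 + \left(-1105\right)^{2}} = -2187325 + \sqrt{-46 + 1221025} = -2187325 + \sqrt{1220979}$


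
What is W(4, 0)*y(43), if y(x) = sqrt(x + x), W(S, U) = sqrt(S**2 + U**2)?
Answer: 4*sqrt(86) ≈ 37.094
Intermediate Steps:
y(x) = sqrt(2)*sqrt(x) (y(x) = sqrt(2*x) = sqrt(2)*sqrt(x))
W(4, 0)*y(43) = sqrt(4**2 + 0**2)*(sqrt(2)*sqrt(43)) = sqrt(16 + 0)*sqrt(86) = sqrt(16)*sqrt(86) = 4*sqrt(86)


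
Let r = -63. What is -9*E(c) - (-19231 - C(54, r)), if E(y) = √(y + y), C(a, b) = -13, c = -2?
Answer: 19218 - 18*I ≈ 19218.0 - 18.0*I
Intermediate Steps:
E(y) = √2*√y (E(y) = √(2*y) = √2*√y)
-9*E(c) - (-19231 - C(54, r)) = -9*√2*√(-2) - (-19231 - 1*(-13)) = -9*√2*I*√2 - (-19231 + 13) = -18*I - 1*(-19218) = -18*I + 19218 = 19218 - 18*I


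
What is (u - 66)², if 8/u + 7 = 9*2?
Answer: 515524/121 ≈ 4260.5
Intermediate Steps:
u = 8/11 (u = 8/(-7 + 9*2) = 8/(-7 + 18) = 8/11 ≈ 0.72727)
(u - 66)² = (8/11 - 66)² = (-718/11)² = 515524/121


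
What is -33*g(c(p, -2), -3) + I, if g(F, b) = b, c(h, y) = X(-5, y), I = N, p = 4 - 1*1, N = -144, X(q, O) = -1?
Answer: -45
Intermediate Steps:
p = 3 (p = 4 - 1 = 3)
I = -144
c(h, y) = -1
-33*g(c(p, -2), -3) + I = -33*(-3) - 144 = 99 - 144 = -45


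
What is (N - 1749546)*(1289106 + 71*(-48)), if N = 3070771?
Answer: 1698696340050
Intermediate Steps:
(N - 1749546)*(1289106 + 71*(-48)) = (3070771 - 1749546)*(1289106 + 71*(-48)) = 1321225*(1289106 - 3408) = 1321225*1285698 = 1698696340050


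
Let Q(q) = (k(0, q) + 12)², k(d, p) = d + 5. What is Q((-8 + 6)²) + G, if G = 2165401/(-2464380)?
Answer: 710040419/2464380 ≈ 288.12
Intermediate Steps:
k(d, p) = 5 + d
G = -2165401/2464380 (G = 2165401*(-1/2464380) = -2165401/2464380 ≈ -0.87868)
Q(q) = 289 (Q(q) = ((5 + 0) + 12)² = (5 + 12)² = 17² = 289)
Q((-8 + 6)²) + G = 289 - 2165401/2464380 = 710040419/2464380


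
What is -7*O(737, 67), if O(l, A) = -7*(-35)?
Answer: -1715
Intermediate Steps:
O(l, A) = 245
-7*O(737, 67) = -7*245 = -1715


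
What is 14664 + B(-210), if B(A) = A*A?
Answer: 58764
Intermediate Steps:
B(A) = A²
14664 + B(-210) = 14664 + (-210)² = 14664 + 44100 = 58764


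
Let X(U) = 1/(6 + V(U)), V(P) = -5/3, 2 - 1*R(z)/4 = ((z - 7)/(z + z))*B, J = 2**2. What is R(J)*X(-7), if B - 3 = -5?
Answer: 15/13 ≈ 1.1538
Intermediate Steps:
B = -2 (B = 3 - 5 = -2)
J = 4
R(z) = 8 + 4*(-7 + z)/z (R(z) = 8 - 4*(z - 7)/(z + z)*(-2) = 8 - 4*(-7 + z)/((2*z))*(-2) = 8 - 4*(-7 + z)*(1/(2*z))*(-2) = 8 - 4*(-7 + z)/(2*z)*(-2) = 8 - (-4)*(-7 + z)/z = 8 + 4*(-7 + z)/z)
V(P) = -5/3 (V(P) = -5*1/3 = -5/3)
X(U) = 3/13 (X(U) = 1/(6 - 5/3) = 1/(13/3) = 3/13)
R(J)*X(-7) = (12 - 28/4)*(3/13) = (12 - 28*1/4)*(3/13) = (12 - 7)*(3/13) = 5*(3/13) = 15/13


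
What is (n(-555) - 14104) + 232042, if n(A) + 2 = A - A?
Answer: 217936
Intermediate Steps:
n(A) = -2 (n(A) = -2 + (A - A) = -2 + 0 = -2)
(n(-555) - 14104) + 232042 = (-2 - 14104) + 232042 = -14106 + 232042 = 217936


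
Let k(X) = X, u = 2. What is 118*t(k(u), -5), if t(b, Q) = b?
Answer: 236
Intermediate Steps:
118*t(k(u), -5) = 118*2 = 236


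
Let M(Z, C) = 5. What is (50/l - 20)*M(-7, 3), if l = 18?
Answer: -775/9 ≈ -86.111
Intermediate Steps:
(50/l - 20)*M(-7, 3) = (50/18 - 20)*5 = (50*(1/18) - 20)*5 = (25/9 - 20)*5 = -155/9*5 = -775/9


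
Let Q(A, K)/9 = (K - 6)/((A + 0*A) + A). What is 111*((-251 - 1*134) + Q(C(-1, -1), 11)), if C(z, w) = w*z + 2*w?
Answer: -90465/2 ≈ -45233.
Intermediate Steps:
C(z, w) = 2*w + w*z
Q(A, K) = 9*(-6 + K)/(2*A) (Q(A, K) = 9*((K - 6)/((A + 0*A) + A)) = 9*((-6 + K)/((A + 0) + A)) = 9*((-6 + K)/(A + A)) = 9*((-6 + K)/((2*A))) = 9*((-6 + K)*(1/(2*A))) = 9*((-6 + K)/(2*A)) = 9*(-6 + K)/(2*A))
111*((-251 - 1*134) + Q(C(-1, -1), 11)) = 111*((-251 - 1*134) + 9*(-6 + 11)/(2*((-(2 - 1))))) = 111*((-251 - 134) + (9/2)*5/(-1*1)) = 111*(-385 + (9/2)*5/(-1)) = 111*(-385 + (9/2)*(-1)*5) = 111*(-385 - 45/2) = 111*(-815/2) = -90465/2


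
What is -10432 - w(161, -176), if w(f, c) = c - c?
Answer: -10432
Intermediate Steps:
w(f, c) = 0
-10432 - w(161, -176) = -10432 - 1*0 = -10432 + 0 = -10432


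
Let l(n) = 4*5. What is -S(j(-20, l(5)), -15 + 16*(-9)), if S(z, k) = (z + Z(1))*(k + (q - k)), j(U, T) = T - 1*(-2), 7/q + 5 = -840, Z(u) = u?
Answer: 161/845 ≈ 0.19053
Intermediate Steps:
q = -7/845 (q = 7/(-5 - 840) = 7/(-845) = 7*(-1/845) = -7/845 ≈ -0.0082840)
l(n) = 20
j(U, T) = 2 + T (j(U, T) = T + 2 = 2 + T)
S(z, k) = -7/845 - 7*z/845 (S(z, k) = (z + 1)*(k + (-7/845 - k)) = (1 + z)*(-7/845) = -7/845 - 7*z/845)
-S(j(-20, l(5)), -15 + 16*(-9)) = -(-7/845 - 7*(2 + 20)/845) = -(-7/845 - 7/845*22) = -(-7/845 - 154/845) = -1*(-161/845) = 161/845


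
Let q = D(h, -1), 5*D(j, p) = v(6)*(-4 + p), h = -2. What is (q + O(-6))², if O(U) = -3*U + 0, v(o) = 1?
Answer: 289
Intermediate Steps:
O(U) = -3*U
D(j, p) = -⅘ + p/5 (D(j, p) = (1*(-4 + p))/5 = (-4 + p)/5 = -⅘ + p/5)
q = -1 (q = -⅘ + (⅕)*(-1) = -⅘ - ⅕ = -1)
(q + O(-6))² = (-1 - 3*(-6))² = (-1 + 18)² = 17² = 289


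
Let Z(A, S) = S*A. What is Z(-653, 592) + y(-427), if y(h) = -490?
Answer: -387066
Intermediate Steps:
Z(A, S) = A*S
Z(-653, 592) + y(-427) = -653*592 - 490 = -386576 - 490 = -387066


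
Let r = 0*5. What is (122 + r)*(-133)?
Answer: -16226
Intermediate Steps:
r = 0
(122 + r)*(-133) = (122 + 0)*(-133) = 122*(-133) = -16226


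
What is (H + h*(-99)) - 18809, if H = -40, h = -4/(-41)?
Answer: -773205/41 ≈ -18859.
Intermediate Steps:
h = 4/41 (h = -4*(-1/41) = 4/41 ≈ 0.097561)
(H + h*(-99)) - 18809 = (-40 + (4/41)*(-99)) - 18809 = (-40 - 396/41) - 18809 = -2036/41 - 18809 = -773205/41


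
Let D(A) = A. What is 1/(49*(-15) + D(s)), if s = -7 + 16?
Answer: -1/726 ≈ -0.0013774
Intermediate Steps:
s = 9
1/(49*(-15) + D(s)) = 1/(49*(-15) + 9) = 1/(-735 + 9) = 1/(-726) = -1/726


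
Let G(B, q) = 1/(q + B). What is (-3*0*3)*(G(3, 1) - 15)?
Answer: 0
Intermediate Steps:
G(B, q) = 1/(B + q)
(-3*0*3)*(G(3, 1) - 15) = (-3*0*3)*(1/(3 + 1) - 15) = (0*3)*(1/4 - 15) = 0*(1/4 - 15) = 0*(-59/4) = 0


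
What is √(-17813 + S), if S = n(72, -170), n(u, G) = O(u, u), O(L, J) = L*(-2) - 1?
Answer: I*√17958 ≈ 134.01*I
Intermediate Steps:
O(L, J) = -1 - 2*L (O(L, J) = -2*L - 1 = -1 - 2*L)
n(u, G) = -1 - 2*u
S = -145 (S = -1 - 2*72 = -1 - 144 = -145)
√(-17813 + S) = √(-17813 - 145) = √(-17958) = I*√17958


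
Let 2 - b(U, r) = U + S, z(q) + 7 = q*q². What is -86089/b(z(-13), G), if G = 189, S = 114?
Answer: -86089/2092 ≈ -41.152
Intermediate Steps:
z(q) = -7 + q³ (z(q) = -7 + q*q² = -7 + q³)
b(U, r) = -112 - U (b(U, r) = 2 - (U + 114) = 2 - (114 + U) = 2 + (-114 - U) = -112 - U)
-86089/b(z(-13), G) = -86089/(-112 - (-7 + (-13)³)) = -86089/(-112 - (-7 - 2197)) = -86089/(-112 - 1*(-2204)) = -86089/(-112 + 2204) = -86089/2092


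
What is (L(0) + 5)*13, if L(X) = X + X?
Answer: 65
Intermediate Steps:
L(X) = 2*X
(L(0) + 5)*13 = (2*0 + 5)*13 = (0 + 5)*13 = 5*13 = 65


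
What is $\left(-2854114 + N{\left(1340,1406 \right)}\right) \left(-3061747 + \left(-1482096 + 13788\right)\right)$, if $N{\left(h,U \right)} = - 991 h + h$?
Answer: $18938864359270$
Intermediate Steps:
$N{\left(h,U \right)} = - 990 h$
$\left(-2854114 + N{\left(1340,1406 \right)}\right) \left(-3061747 + \left(-1482096 + 13788\right)\right) = \left(-2854114 - 1326600\right) \left(-3061747 + \left(-1482096 + 13788\right)\right) = \left(-2854114 - 1326600\right) \left(-3061747 - 1468308\right) = \left(-4180714\right) \left(-4530055\right) = 18938864359270$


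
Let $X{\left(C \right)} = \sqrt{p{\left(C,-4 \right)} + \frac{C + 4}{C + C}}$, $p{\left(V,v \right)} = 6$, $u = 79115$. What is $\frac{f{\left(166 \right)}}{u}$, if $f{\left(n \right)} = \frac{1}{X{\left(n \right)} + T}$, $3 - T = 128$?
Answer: $- \frac{4150}{41023801587} - \frac{\sqrt{179446}}{205119007935} \approx -1.0323 \cdot 10^{-7}$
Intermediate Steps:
$X{\left(C \right)} = \sqrt{6 + \frac{4 + C}{2 C}}$ ($X{\left(C \right)} = \sqrt{6 + \frac{C + 4}{C + C}} = \sqrt{6 + \frac{4 + C}{2 C}}$)
$T = -125$ ($T = 3 - 128 = -125$)
$f{\left(n \right)} = \frac{1}{-125 + \frac{\sqrt{26 + \frac{8}{n}}}{2}}$ ($f{\left(n \right)} = \frac{1}{\frac{\sqrt{26 + \frac{8}{n}}}{2} - 125} = \frac{1}{-125 + \frac{\sqrt{26 + \frac{8}{n}}}{2}}$)
$\frac{f{\left(166 \right)}}{u} = \frac{2 \frac{1}{-250 + \sqrt{2} \sqrt{13 + \frac{4}{166}}}}{79115} = \frac{2}{-250 + \sqrt{2} \sqrt{13 + 4 \cdot \frac{1}{166}}} \cdot \frac{1}{79115} = \frac{2}{-250 + \sqrt{2} \sqrt{13 + \frac{2}{83}}} \cdot \frac{1}{79115} = \frac{2}{-250 + \sqrt{2} \sqrt{\frac{1081}{83}}} \cdot \frac{1}{79115} = \frac{2}{-250 + \sqrt{2} \frac{\sqrt{89723}}{83}} \cdot \frac{1}{79115} = \frac{2}{-250 + \frac{\sqrt{179446}}{83}} \cdot \frac{1}{79115} = \frac{2}{79115 \left(-250 + \frac{\sqrt{179446}}{83}\right)}$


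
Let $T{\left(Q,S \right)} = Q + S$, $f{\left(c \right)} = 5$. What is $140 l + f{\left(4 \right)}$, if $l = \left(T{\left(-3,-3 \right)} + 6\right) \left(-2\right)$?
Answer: $5$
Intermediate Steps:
$l = 0$ ($l = \left(\left(-3 - 3\right) + 6\right) \left(-2\right) = \left(-6 + 6\right) \left(-2\right) = 0 \left(-2\right) = 0$)
$140 l + f{\left(4 \right)} = 140 \cdot 0 + 5 = 0 + 5 = 5$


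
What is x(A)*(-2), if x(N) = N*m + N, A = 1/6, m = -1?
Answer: 0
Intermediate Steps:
A = ⅙ ≈ 0.16667
x(N) = 0 (x(N) = N*(-1) + N = -N + N = 0)
x(A)*(-2) = 0*(-2) = 0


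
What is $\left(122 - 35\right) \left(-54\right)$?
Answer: $-4698$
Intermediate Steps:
$\left(122 - 35\right) \left(-54\right) = 87 \left(-54\right) = -4698$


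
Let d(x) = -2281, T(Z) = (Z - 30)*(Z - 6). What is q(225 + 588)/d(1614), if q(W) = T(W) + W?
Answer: -632694/2281 ≈ -277.38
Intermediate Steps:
T(Z) = (-30 + Z)*(-6 + Z)
q(W) = 180 + W² - 35*W (q(W) = (180 + W² - 36*W) + W = 180 + W² - 35*W)
q(225 + 588)/d(1614) = (180 + (225 + 588)² - 35*(225 + 588))/(-2281) = (180 + 813² - 35*813)*(-1/2281) = (180 + 660969 - 28455)*(-1/2281) = 632694*(-1/2281) = -632694/2281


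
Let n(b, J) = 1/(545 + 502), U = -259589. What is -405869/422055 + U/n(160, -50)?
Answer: -114710195064434/422055 ≈ -2.7179e+8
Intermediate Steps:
n(b, J) = 1/1047
-405869/422055 + U/n(160, -50) = -405869/422055 - 259589/1/1047 = -405869*1/422055 - 259589*1047 = -405869/422055 - 271789683 = -114710195064434/422055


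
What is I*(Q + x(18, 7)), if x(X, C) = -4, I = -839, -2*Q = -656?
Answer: -271836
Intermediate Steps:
Q = 328 (Q = -1/2*(-656) = 328)
I*(Q + x(18, 7)) = -839*(328 - 4) = -839*324 = -271836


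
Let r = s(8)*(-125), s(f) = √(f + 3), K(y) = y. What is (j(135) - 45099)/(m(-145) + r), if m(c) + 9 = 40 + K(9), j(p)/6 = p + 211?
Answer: 344184/34055 + 215115*√11/6811 ≈ 114.86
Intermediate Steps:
j(p) = 1266 + 6*p (j(p) = 6*(p + 211) = 6*(211 + p) = 1266 + 6*p)
s(f) = √(3 + f)
m(c) = 40 (m(c) = -9 + (40 + 9) = -9 + 49 = 40)
r = -125*√11 (r = √(3 + 8)*(-125) = √11*(-125) = -125*√11 ≈ -414.58)
(j(135) - 45099)/(m(-145) + r) = ((1266 + 6*135) - 45099)/(40 - 125*√11) = ((1266 + 810) - 45099)/(40 - 125*√11) = (2076 - 45099)/(40 - 125*√11) = -43023/(40 - 125*√11)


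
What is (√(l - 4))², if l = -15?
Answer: -19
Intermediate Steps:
(√(l - 4))² = (√(-15 - 4))² = (√(-19))² = (I*√19)² = -19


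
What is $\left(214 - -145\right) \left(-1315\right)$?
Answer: $-472085$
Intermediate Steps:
$\left(214 - -145\right) \left(-1315\right) = \left(214 + \left(504 - 359\right)\right) \left(-1315\right) = \left(214 + 145\right) \left(-1315\right) = 359 \left(-1315\right) = -472085$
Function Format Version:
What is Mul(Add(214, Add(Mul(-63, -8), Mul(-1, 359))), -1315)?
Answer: -472085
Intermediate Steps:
Mul(Add(214, Add(Mul(-63, -8), Mul(-1, 359))), -1315) = Mul(Add(214, Add(504, -359)), -1315) = Mul(Add(214, 145), -1315) = Mul(359, -1315) = -472085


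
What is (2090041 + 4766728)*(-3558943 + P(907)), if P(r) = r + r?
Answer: -24390411856201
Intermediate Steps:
P(r) = 2*r
(2090041 + 4766728)*(-3558943 + P(907)) = (2090041 + 4766728)*(-3558943 + 2*907) = 6856769*(-3558943 + 1814) = 6856769*(-3557129) = -24390411856201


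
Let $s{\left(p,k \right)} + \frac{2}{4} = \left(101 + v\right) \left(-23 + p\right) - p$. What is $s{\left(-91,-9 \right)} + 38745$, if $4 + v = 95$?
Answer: $\frac{33895}{2} \approx 16948.0$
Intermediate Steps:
$v = 91$ ($v = -4 + 95 = 91$)
$s{\left(p,k \right)} = - \frac{8833}{2} + 191 p$ ($s{\left(p,k \right)} = - \frac{1}{2} - \left(p - \left(101 + 91\right) \left(-23 + p\right)\right) = - \frac{1}{2} - \left(p - 192 \left(-23 + p\right)\right) = - \frac{1}{2} + \left(\left(-4416 + 192 p\right) - p\right) = - \frac{1}{2} + \left(-4416 + 191 p\right) = - \frac{8833}{2} + 191 p$)
$s{\left(-91,-9 \right)} + 38745 = \left(- \frac{8833}{2} + 191 \left(-91\right)\right) + 38745 = \left(- \frac{8833}{2} - 17381\right) + 38745 = - \frac{43595}{2} + 38745 = \frac{33895}{2}$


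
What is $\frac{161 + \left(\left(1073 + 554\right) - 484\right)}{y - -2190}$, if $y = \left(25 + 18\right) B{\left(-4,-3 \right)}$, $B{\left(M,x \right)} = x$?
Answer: $\frac{1304}{2061} \approx 0.6327$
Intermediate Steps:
$y = -129$ ($y = \left(25 + 18\right) \left(-3\right) = 43 \left(-3\right) = -129$)
$\frac{161 + \left(\left(1073 + 554\right) - 484\right)}{y - -2190} = \frac{161 + \left(\left(1073 + 554\right) - 484\right)}{-129 - -2190} = \frac{161 + \left(1627 - 484\right)}{-129 + 2190} = \frac{161 + 1143}{2061} = 1304 \cdot \frac{1}{2061} = \frac{1304}{2061}$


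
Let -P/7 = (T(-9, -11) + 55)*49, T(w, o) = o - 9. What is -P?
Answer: 12005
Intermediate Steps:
T(w, o) = -9 + o
P = -12005 (P = -7*((-9 - 11) + 55)*49 = -7*(-20 + 55)*49 = -245*49 = -7*1715 = -12005)
-P = -1*(-12005) = 12005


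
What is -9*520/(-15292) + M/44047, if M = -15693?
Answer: -8459349/168391681 ≈ -0.050236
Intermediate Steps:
-9*520/(-15292) + M/44047 = -9*520/(-15292) - 15693/44047 = -4680*(-1/15292) - 15693*1/44047 = 1170/3823 - 15693/44047 = -8459349/168391681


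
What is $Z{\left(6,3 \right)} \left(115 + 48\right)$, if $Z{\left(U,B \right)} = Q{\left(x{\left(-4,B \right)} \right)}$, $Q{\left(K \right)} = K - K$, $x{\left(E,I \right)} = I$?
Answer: $0$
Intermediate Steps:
$Q{\left(K \right)} = 0$
$Z{\left(U,B \right)} = 0$
$Z{\left(6,3 \right)} \left(115 + 48\right) = 0 \left(115 + 48\right) = 0 \cdot 163 = 0$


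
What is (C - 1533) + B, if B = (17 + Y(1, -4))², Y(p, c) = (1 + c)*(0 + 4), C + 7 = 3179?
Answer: 1664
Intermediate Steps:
C = 3172 (C = -7 + 3179 = 3172)
Y(p, c) = 4 + 4*c (Y(p, c) = (1 + c)*4 = 4 + 4*c)
B = 25 (B = (17 + (4 + 4*(-4)))² = (17 + (4 - 16))² = (17 - 12)² = 5² = 25)
(C - 1533) + B = (3172 - 1533) + 25 = 1639 + 25 = 1664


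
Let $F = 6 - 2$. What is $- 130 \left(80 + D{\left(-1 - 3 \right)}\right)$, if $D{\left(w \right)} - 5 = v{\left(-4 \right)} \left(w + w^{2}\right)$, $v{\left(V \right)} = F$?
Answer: $-17290$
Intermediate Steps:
$F = 4$ ($F = 6 - 2 = 4$)
$v{\left(V \right)} = 4$
$D{\left(w \right)} = 5 + 4 w + 4 w^{2}$ ($D{\left(w \right)} = 5 + 4 \left(w + w^{2}\right) = 5 + \left(4 w + 4 w^{2}\right) = 5 + 4 w + 4 w^{2}$)
$- 130 \left(80 + D{\left(-1 - 3 \right)}\right) = - 130 \left(80 + \left(5 + 4 \left(-1 - 3\right) + 4 \left(-1 - 3\right)^{2}\right)\right) = - 130 \left(80 + \left(5 + 4 \left(-4\right) + 4 \left(-4\right)^{2}\right)\right) = - 130 \left(80 + \left(5 - 16 + 4 \cdot 16\right)\right) = - 130 \left(80 + \left(5 - 16 + 64\right)\right) = - 130 \left(80 + 53\right) = \left(-130\right) 133 = -17290$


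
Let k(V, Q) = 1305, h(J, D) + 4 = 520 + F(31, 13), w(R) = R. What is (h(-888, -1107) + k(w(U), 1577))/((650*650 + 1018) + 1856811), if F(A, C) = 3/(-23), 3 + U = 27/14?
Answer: 41880/52447567 ≈ 0.00079851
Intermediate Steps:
U = -15/14 (U = -3 + 27/14 = -15/14 ≈ -1.0714)
F(A, C) = -3/23 (F(A, C) = 3*(-1/23) = -3/23)
h(J, D) = 11865/23 (h(J, D) = -4 + (520 - 3/23) = -4 + 11957/23 = 11865/23)
(h(-888, -1107) + k(w(U), 1577))/((650*650 + 1018) + 1856811) = (11865/23 + 1305)/((650*650 + 1018) + 1856811) = 41880/(23*((422500 + 1018) + 1856811)) = 41880/(23*(423518 + 1856811)) = (41880/23)/2280329 = (41880/23)*(1/2280329) = 41880/52447567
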